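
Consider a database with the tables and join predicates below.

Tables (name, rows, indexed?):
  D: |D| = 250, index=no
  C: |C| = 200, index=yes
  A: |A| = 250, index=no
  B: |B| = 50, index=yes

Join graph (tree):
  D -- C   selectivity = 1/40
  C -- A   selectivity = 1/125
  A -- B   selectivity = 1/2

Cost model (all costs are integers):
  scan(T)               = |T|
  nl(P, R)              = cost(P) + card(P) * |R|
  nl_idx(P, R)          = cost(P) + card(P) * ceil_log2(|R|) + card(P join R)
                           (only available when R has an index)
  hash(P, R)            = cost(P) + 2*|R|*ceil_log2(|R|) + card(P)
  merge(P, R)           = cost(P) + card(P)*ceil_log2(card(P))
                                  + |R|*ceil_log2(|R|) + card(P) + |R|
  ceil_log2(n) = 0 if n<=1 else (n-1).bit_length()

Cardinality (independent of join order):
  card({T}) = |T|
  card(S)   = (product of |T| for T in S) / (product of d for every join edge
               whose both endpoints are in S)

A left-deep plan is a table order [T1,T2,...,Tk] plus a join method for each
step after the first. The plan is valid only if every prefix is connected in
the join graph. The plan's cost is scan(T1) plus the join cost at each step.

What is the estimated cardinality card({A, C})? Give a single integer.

400

Tables in S: A(250), C(200)
Edges inside S: C-A(d=125)
numerator = 250 * 200 = 50000
denominator = 125 = 125
card(S) = 50000 / 125 = 400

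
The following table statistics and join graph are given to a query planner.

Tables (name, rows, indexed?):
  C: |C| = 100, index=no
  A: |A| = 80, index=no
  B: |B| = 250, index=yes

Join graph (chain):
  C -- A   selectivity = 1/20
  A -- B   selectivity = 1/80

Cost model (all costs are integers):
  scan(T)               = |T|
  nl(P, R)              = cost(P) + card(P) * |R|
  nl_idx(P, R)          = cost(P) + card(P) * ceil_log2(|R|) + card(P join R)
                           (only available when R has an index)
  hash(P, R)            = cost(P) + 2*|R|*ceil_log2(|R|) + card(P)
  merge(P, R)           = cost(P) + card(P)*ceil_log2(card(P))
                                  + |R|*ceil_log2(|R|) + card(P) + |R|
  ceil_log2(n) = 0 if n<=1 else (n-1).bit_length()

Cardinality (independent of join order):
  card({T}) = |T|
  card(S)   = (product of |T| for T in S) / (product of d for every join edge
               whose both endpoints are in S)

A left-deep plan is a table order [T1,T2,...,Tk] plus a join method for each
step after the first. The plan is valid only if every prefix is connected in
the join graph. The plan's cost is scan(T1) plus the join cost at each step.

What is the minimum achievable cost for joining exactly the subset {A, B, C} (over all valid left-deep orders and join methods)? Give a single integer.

2620

Selinger DP over subsets of {A,B,C}:
  {C}: scan cost=100, card=100
  {A}: scan cost=80, card=80
  {B}: scan cost=250, card=250
  {AC}: card=400; try (A,hash)→1320, (C,merge)→1520, (A,merge)→1540, (C,hash)→1560, (C,nl)→8080, (A,nl)→8100; best=1320 via (A,hash)
  {AB}: card=250; try (B,nl_idx)→970, (A,hash)→1620, (B,merge)→2970, (A,merge)→3140, (B,hash)→4160, (B,nl)→20080 …(+1); best=970 via (B,nl_idx)
  {ABC}: card=1250; try (C,hash)→2620, (C,merge)→4020, (B,hash)→5720, (B,nl_idx)→5770, (B,merge)→7570, (C,nl)→25970 …(+1); best=2620 via (C,hash)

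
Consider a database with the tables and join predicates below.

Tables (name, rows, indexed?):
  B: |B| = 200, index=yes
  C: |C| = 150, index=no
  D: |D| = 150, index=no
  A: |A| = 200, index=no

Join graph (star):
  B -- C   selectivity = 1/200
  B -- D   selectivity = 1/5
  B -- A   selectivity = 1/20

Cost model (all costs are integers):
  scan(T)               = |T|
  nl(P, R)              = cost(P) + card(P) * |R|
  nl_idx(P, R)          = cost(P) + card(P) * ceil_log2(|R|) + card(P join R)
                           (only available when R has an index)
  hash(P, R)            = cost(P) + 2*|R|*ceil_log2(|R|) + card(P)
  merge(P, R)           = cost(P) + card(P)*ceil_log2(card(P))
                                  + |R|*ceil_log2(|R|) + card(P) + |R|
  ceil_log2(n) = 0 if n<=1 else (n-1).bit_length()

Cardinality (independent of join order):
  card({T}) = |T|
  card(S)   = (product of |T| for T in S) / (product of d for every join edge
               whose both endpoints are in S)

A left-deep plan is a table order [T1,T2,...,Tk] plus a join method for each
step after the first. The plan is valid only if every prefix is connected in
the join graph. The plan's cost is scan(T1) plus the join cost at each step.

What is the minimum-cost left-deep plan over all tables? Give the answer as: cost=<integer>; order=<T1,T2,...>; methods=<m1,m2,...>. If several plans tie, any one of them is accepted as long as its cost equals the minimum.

cost=8550; order=C,B,A,D; methods=nl_idx,merge,hash

Selinger DP (subsets sized 1..n):
  {B}: scan cost=200, card=200
  {C}: scan cost=150, card=150
  {D}: scan cost=150, card=150
  {A}: scan cost=200, card=200
  {BC}: card=150; try (B,nl_idx)→1500, (C,hash)→2800, (B,merge)→3300, (C,merge)→3350, (B,hash)→3500, (B,nl)→30150 …(+1); best=1500 via (B,nl_idx)
  {BD}: card=6000; try (D,hash)→2800, (B,merge)→3300, (D,merge)→3350, (B,hash)→3500, (B,nl_idx)→7350, (B,nl)→30150 …(+1); best=2800 via (D,hash)
  {AB}: card=2000; try (B,hash)→3600, (A,hash)→3600, (B,merge)→3800, (B,nl_idx)→3800, (A,merge)→3800, (B,nl)→40200 …(+1); best=3600 via (B,hash)
  {BCD}: card=4500; try (D,hash)→4050, (D,merge)→4200, (C,hash)→11200, (D,nl)→24000, (C,merge)→88150, (C,nl)→902800; best=4050 via (D,hash)
  {ABC}: card=1500; try (A,merge)→4650, (A,hash)→4850, (C,hash)→8000, (C,merge)→28950, (A,nl)→31500, (C,nl)→303600; best=4650 via (A,merge)
  {ABD}: card=60000; try (D,hash)→8000, (A,hash)→12000, (D,merge)→28950, (A,merge)→88600, (D,nl)→303600, (A,nl)→1202800; best=8000 via (D,hash)
  {ABCD}: card=45000; try (D,hash)→8550, (A,hash)→11750, (D,merge)→24000, (A,merge)→68850, (C,hash)→70400, (D,nl)→229650 …(+3); best=8550 via (D,hash)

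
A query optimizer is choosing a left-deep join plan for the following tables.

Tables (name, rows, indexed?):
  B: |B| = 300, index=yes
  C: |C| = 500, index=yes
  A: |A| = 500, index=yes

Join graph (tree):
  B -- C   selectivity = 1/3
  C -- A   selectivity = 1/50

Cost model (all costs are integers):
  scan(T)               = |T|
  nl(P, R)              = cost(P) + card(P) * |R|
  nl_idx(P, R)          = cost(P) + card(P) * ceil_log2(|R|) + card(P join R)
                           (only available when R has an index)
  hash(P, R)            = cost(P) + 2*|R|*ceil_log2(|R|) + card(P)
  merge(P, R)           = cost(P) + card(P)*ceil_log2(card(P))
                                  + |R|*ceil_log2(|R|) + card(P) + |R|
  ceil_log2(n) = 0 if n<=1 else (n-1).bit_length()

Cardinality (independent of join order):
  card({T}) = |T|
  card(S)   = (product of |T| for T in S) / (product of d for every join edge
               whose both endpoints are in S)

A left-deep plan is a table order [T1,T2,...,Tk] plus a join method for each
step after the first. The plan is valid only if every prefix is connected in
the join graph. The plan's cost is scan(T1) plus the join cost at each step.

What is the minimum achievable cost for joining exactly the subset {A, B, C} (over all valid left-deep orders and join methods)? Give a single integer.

Selinger DP over subsets of {A,B,C}:
  {B}: scan cost=300, card=300
  {C}: scan cost=500, card=500
  {A}: scan cost=500, card=500
  {BC}: card=50000; try (B,hash)→6400, (C,merge)→8300, (B,merge)→8500, (C,hash)→9600, (C,nl_idx)→53000, (B,nl_idx)→55000 …(+2); best=6400 via (B,hash)
  {AC}: card=5000; try (C,hash)→10000, (C,nl_idx)→10000, (A,hash)→10000, (A,nl_idx)→10000, (C,merge)→10500, (A,merge)→10500 …(+2); best=10000 via (C,hash)
  {ABC}: card=500000; try (B,hash)→20400, (A,hash)→65400, (B,merge)→83000, (B,nl_idx)→555000, (A,merge)→861400, (A,nl_idx)→956400 …(+2); best=20400 via (B,hash)

20400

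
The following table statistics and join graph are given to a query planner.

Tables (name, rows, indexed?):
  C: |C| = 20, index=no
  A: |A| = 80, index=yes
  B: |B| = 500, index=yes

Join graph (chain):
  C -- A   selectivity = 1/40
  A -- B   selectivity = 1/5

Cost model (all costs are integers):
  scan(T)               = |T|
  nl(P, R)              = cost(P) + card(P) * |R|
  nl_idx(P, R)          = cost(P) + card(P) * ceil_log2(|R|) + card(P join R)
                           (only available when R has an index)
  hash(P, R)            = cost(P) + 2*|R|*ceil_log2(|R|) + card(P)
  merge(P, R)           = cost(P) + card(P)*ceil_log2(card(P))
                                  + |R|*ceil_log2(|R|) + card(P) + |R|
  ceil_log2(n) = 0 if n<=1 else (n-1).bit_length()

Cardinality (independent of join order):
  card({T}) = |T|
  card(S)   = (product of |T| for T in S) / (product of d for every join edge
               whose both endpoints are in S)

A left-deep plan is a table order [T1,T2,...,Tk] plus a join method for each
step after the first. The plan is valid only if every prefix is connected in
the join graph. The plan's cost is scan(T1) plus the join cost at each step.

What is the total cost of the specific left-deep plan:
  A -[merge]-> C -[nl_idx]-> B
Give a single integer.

5200

step 1: scan A: cost=80, card=80
step 2: join C via merge
    card(P join C) = 80*20/(40) = 40
    cost = 80 + 80*7 + 20*5 + 80 + 20 = 840
step 3: join B via nl_idx
    card(P join B) = 40*500/(5) = 4000
    cost = 840 + 40*9 + 4000 = 5200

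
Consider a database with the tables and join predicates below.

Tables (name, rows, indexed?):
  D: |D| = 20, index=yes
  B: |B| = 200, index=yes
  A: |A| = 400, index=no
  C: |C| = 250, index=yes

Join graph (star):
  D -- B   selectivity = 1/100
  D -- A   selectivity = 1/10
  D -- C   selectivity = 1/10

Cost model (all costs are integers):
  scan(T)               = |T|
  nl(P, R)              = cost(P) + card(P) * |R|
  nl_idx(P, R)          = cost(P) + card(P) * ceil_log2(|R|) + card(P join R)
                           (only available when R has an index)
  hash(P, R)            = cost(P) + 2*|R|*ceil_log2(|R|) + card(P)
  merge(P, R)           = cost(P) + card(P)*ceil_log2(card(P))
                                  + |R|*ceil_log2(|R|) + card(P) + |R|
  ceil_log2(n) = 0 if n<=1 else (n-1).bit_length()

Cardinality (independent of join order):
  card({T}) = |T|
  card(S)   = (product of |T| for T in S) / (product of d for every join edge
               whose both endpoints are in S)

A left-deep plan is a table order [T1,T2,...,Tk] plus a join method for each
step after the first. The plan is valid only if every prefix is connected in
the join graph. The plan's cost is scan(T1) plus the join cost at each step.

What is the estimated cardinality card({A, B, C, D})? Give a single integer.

Tables in S: A(400), B(200), C(250), D(20)
Edges inside S: D-B(d=100), D-A(d=10), D-C(d=10)
numerator = 400 * 200 * 250 * 20 = 400000000
denominator = 100 * 10 * 10 = 10000
card(S) = 400000000 / 10000 = 40000

40000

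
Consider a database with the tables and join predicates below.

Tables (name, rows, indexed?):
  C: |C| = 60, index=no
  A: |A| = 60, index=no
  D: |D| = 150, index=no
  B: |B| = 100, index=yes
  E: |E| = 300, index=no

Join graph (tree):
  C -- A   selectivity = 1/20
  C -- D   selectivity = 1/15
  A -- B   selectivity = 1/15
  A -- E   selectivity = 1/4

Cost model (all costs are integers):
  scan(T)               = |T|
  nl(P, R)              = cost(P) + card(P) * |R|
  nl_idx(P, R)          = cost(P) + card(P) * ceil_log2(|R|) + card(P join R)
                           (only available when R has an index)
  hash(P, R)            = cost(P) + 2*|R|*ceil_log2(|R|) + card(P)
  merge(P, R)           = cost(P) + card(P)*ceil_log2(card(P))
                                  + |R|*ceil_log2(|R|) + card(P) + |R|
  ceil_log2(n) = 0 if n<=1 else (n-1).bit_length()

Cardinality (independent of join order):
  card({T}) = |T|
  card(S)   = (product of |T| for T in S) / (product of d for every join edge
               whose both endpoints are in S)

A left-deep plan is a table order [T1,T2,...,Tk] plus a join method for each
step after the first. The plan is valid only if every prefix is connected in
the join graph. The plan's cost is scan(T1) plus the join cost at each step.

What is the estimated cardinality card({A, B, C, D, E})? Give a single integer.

900000

Tables in S: A(60), B(100), C(60), D(150), E(300)
Edges inside S: C-A(d=20), C-D(d=15), A-B(d=15), A-E(d=4)
numerator = 60 * 100 * 60 * 150 * 300 = 16200000000
denominator = 20 * 15 * 15 * 4 = 18000
card(S) = 16200000000 / 18000 = 900000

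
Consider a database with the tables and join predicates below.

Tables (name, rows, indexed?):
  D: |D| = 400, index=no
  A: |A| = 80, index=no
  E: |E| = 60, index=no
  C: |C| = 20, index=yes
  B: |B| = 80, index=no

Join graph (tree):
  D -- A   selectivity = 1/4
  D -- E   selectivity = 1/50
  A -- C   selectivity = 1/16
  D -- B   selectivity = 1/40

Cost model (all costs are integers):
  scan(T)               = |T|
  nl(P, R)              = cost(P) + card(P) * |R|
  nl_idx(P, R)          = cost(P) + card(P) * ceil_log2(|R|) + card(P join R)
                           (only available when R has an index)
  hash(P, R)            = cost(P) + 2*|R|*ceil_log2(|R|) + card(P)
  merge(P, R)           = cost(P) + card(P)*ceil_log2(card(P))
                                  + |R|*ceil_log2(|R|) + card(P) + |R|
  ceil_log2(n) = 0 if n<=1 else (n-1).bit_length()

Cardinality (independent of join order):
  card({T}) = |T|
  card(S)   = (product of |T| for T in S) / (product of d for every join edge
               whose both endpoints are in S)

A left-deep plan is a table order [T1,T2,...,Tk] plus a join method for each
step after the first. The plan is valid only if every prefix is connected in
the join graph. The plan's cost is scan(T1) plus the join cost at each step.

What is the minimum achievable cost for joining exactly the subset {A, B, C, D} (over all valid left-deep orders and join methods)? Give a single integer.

Selinger DP over subsets of {A,B,C,D}:
  {D}: scan cost=400, card=400
  {A}: scan cost=80, card=80
  {C}: scan cost=20, card=20
  {B}: scan cost=80, card=80
  {AD}: card=8000; try (A,hash)→1920, (D,merge)→4720, (A,merge)→5040, (D,hash)→7360, (D,nl)→32080, (A,nl)→32400; best=1920 via (A,hash)
  {BD}: card=800; try (B,hash)→1920, (D,merge)→4720, (B,merge)→5040, (D,hash)→7360, (D,nl)→32080, (B,nl)→32400; best=1920 via (B,hash)
  {AC}: card=100; try (C,hash)→360, (C,nl_idx)→580, (A,merge)→780, (C,merge)→840, (A,hash)→1160, (A,nl)→1620 …(+1); best=360 via (C,hash)
  {ACD}: card=10000; try (D,merge)→5160, (D,hash)→7660, (C,hash)→10120, (D,nl)→40360, (C,nl_idx)→51920, (C,merge)→114040 …(+1); best=5160 via (D,merge)
  {ABD}: card=16000; try (A,hash)→3840, (B,hash)→11040, (A,merge)→11360, (A,nl)→65920, (B,merge)→114560, (B,nl)→641920; best=3840 via (A,hash)
  {ABCD}: card=20000; try (B,hash)→16280, (C,hash)→20040, (C,nl_idx)→103840, (B,merge)→155800, (C,merge)→243960, (C,nl)→323840 …(+1); best=16280 via (B,hash)

16280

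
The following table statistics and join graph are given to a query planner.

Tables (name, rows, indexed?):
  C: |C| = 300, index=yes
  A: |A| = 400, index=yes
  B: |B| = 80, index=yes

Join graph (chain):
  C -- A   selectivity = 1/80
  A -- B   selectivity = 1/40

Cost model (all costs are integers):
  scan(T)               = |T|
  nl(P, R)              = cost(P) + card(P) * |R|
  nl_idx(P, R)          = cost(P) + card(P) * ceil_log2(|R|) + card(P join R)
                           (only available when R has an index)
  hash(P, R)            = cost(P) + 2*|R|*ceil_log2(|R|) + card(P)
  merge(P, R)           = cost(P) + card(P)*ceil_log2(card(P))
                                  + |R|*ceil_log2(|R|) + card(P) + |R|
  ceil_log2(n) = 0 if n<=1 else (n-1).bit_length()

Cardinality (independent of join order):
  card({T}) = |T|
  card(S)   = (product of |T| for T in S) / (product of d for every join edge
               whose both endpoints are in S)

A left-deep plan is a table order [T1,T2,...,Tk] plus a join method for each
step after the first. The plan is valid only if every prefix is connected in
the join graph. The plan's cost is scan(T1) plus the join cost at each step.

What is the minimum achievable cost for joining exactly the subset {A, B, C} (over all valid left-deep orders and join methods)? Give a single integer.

Selinger DP over subsets of {A,B,C}:
  {C}: scan cost=300, card=300
  {A}: scan cost=400, card=400
  {B}: scan cost=80, card=80
  {AC}: card=1500; try (A,nl_idx)→4500, (C,nl_idx)→5500, (C,hash)→6200, (A,merge)→7300, (C,merge)→7400, (A,hash)→7800 …(+2); best=4500 via (A,nl_idx)
  {AB}: card=800; try (A,nl_idx)→1600, (B,hash)→1920, (B,nl_idx)→4000, (A,merge)→4720, (B,merge)→5040, (A,hash)→7360 …(+2); best=1600 via (A,nl_idx)
  {ABC}: card=3000; try (B,hash)→7120, (C,hash)→7800, (C,nl_idx)→11800, (C,merge)→13400, (B,nl_idx)→18000, (B,merge)→23140 …(+2); best=7120 via (B,hash)

7120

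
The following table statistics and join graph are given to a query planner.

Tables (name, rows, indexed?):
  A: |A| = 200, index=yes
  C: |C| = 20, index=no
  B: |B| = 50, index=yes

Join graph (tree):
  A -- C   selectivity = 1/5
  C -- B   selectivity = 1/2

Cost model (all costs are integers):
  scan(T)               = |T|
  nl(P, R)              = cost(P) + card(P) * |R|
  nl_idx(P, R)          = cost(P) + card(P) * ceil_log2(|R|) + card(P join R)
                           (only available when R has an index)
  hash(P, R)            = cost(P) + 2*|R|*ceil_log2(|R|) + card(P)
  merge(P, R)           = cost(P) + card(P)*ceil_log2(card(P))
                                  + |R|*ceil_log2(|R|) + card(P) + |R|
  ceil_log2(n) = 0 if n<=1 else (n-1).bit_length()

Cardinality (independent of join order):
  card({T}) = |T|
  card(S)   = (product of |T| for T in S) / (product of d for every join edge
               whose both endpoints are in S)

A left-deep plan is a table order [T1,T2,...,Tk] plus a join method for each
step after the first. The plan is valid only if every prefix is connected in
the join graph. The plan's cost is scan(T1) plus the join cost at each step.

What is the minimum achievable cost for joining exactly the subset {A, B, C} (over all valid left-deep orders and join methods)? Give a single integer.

2000

Selinger DP over subsets of {A,B,C}:
  {A}: scan cost=200, card=200
  {C}: scan cost=20, card=20
  {B}: scan cost=50, card=50
  {AC}: card=800; try (C,hash)→600, (A,nl_idx)→980, (A,merge)→1940, (C,merge)→2120, (A,hash)→3240, (A,nl)→4020 …(+1); best=600 via (C,hash)
  {BC}: card=500; try (C,hash)→300, (B,merge)→490, (C,merge)→520, (B,hash)→640, (B,nl_idx)→640, (B,nl)→1020 …(+1); best=300 via (C,hash)
  {ABC}: card=20000; try (B,hash)→2000, (A,hash)→4000, (A,merge)→7100, (B,merge)→9750, (A,nl_idx)→24300, (B,nl_idx)→25400 …(+2); best=2000 via (B,hash)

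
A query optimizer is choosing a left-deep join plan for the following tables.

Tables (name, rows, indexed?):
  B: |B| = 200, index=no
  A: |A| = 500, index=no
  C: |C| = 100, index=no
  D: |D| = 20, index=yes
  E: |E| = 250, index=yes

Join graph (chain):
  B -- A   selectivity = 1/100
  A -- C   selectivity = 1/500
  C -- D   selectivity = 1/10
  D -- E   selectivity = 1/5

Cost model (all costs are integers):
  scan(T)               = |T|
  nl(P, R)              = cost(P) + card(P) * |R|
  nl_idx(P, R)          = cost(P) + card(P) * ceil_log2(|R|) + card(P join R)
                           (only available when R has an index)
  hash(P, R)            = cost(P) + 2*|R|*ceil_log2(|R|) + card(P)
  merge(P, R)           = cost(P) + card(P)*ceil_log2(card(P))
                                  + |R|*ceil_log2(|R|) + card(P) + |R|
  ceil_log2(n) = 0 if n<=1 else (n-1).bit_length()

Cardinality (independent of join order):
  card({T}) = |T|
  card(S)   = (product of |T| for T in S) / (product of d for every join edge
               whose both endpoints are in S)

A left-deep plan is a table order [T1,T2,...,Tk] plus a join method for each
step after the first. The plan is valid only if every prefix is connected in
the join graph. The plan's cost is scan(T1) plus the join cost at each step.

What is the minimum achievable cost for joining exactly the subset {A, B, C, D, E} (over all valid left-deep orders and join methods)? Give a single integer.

Selinger DP over subsets of {A,B,C,D,E}:
  {B}: scan cost=200, card=200
  {A}: scan cost=500, card=500
  {C}: scan cost=100, card=100
  {D}: scan cost=20, card=20
  {E}: scan cost=250, card=250
  {AB}: card=1000; try (B,hash)→4200, (A,merge)→7000, (B,merge)→7300, (A,hash)→9400, (A,nl)→100200, (B,nl)→100500; best=4200 via (B,hash)
  {AC}: card=100; try (C,hash)→2400, (A,merge)→5900, (C,merge)→6300, (A,hash)→9200, (A,nl)→50100, (C,nl)→50500; best=2400 via (C,hash)
  {CD}: card=200; try (D,hash)→400, (D,nl_idx)→800, (C,merge)→940, (D,merge)→1020, (C,hash)→1440, (C,nl)→2020 …(+1); best=400 via (D,hash)
  {DE}: card=1000; try (D,hash)→700, (E,nl_idx)→1180, (E,merge)→2390, (D,nl_idx)→2500, (D,merge)→2620, (E,hash)→4040 …(+2); best=700 via (D,hash)
  {ABC}: card=200; try (B,merge)→5000, (B,hash)→5700, (C,hash)→6600, (C,merge)→16000, (B,nl)→22400, (C,nl)→104200; best=5000 via (B,merge)
  {ACD}: card=200; try (D,hash)→2700, (D,nl_idx)→3100, (D,merge)→3320, (D,nl)→4400, (A,merge)→7200, (A,hash)→9600 …(+1); best=2700 via (D,hash)
  {CDE}: card=10000; try (C,hash)→3100, (E,merge)→4450, (E,hash)→4600, (E,nl_idx)→12000, (C,merge)→12500, (E,nl)→50400 …(+1); best=3100 via (C,hash)
  {ABCD}: card=400; try (D,hash)→5400, (B,hash)→6100, (B,merge)→6300, (D,nl_idx)→6400, (D,merge)→6920, (D,nl)→9000 …(+1); best=5400 via (D,hash)
  {ACDE}: card=10000; try (E,merge)→6750, (E,hash)→6900, (E,nl_idx)→14300, (A,hash)→22100, (E,nl)→52700, (A,merge)→158100 …(+1); best=6750 via (E,merge)
  {ABCDE}: card=20000; try (E,hash)→9800, (E,merge)→11650, (B,hash)→19950, (E,nl_idx)→28600, (E,nl)→105400, (B,merge)→158550 …(+1); best=9800 via (E,hash)

9800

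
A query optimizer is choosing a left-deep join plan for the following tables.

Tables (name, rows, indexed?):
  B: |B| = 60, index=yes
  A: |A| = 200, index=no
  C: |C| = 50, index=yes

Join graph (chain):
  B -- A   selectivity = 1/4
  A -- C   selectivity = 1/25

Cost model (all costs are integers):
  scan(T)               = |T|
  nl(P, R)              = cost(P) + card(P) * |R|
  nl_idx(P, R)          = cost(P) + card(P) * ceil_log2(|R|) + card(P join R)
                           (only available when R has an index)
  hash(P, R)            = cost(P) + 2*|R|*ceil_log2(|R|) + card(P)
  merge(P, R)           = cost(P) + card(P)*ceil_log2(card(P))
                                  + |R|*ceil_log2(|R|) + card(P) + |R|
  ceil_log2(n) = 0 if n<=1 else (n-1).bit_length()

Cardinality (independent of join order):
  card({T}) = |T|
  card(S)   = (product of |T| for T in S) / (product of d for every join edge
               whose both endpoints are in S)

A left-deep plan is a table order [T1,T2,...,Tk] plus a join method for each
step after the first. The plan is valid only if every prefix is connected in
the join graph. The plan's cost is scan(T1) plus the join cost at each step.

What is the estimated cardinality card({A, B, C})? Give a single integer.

6000

Tables in S: A(200), B(60), C(50)
Edges inside S: B-A(d=4), A-C(d=25)
numerator = 200 * 60 * 50 = 600000
denominator = 4 * 25 = 100
card(S) = 600000 / 100 = 6000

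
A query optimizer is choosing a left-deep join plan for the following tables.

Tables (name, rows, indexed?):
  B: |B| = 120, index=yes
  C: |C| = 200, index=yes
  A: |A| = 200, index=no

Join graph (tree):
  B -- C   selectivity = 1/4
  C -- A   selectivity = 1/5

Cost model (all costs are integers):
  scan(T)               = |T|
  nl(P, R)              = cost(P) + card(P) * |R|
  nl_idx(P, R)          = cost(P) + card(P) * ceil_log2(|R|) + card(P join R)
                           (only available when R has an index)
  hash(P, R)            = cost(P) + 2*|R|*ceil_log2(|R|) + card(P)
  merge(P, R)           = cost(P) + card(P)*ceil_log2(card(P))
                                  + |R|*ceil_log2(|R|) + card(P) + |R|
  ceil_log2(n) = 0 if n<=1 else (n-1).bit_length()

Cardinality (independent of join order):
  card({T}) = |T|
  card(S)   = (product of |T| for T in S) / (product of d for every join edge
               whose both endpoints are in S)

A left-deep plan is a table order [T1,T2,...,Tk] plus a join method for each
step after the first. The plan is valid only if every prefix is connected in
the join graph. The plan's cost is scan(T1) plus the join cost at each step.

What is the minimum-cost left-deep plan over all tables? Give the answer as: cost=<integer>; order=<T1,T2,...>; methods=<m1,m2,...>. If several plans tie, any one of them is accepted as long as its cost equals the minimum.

Selinger DP (subsets sized 1..n):
  {B}: scan cost=120, card=120
  {C}: scan cost=200, card=200
  {A}: scan cost=200, card=200
  {BC}: card=6000; try (B,hash)→2080, (C,merge)→2880, (B,merge)→2960, (C,hash)→3440, (C,nl_idx)→7080, (B,nl_idx)→7600 …(+2); best=2080 via (B,hash)
  {AC}: card=8000; try (C,hash)→3600, (A,hash)→3600, (C,merge)→3800, (A,merge)→3800, (C,nl_idx)→9800, (C,nl)→40200 …(+1); best=3600 via (C,hash)
  {ABC}: card=240000; try (A,hash)→11280, (B,hash)→13280, (A,merge)→87880, (B,merge)→116560, (B,nl_idx)→299600, (B,nl)→963600 …(+1); best=11280 via (A,hash)

cost=11280; order=C,B,A; methods=hash,hash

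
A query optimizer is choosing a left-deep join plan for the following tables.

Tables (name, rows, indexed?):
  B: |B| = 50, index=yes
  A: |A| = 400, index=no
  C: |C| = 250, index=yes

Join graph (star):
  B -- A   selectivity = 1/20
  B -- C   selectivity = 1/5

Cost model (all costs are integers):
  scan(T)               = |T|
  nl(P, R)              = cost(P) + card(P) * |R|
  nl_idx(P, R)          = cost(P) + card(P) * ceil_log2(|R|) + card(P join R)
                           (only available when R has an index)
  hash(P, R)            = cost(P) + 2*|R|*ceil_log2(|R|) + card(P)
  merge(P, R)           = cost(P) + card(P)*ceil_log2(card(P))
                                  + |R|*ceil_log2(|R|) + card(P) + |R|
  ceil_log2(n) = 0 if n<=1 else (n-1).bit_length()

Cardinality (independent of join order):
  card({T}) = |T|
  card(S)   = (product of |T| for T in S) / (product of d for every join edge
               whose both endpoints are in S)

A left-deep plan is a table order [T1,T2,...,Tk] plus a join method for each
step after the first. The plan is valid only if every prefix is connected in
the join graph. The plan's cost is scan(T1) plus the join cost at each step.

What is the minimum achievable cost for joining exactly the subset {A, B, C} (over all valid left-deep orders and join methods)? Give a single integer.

6400

Selinger DP over subsets of {A,B,C}:
  {B}: scan cost=50, card=50
  {A}: scan cost=400, card=400
  {C}: scan cost=250, card=250
  {AB}: card=1000; try (B,hash)→1400, (B,nl_idx)→3800, (A,merge)→4400, (B,merge)→4750, (A,hash)→7300, (A,nl)→20050 …(+1); best=1400 via (B,hash)
  {BC}: card=2500; try (B,hash)→1100, (C,merge)→2650, (B,merge)→2850, (C,nl_idx)→2950, (C,hash)→4100, (B,nl_idx)→4250 …(+2); best=1100 via (B,hash)
  {ABC}: card=50000; try (C,hash)→6400, (A,hash)→10800, (C,merge)→14650, (A,merge)→37600, (C,nl_idx)→59400, (C,nl)→251400 …(+1); best=6400 via (C,hash)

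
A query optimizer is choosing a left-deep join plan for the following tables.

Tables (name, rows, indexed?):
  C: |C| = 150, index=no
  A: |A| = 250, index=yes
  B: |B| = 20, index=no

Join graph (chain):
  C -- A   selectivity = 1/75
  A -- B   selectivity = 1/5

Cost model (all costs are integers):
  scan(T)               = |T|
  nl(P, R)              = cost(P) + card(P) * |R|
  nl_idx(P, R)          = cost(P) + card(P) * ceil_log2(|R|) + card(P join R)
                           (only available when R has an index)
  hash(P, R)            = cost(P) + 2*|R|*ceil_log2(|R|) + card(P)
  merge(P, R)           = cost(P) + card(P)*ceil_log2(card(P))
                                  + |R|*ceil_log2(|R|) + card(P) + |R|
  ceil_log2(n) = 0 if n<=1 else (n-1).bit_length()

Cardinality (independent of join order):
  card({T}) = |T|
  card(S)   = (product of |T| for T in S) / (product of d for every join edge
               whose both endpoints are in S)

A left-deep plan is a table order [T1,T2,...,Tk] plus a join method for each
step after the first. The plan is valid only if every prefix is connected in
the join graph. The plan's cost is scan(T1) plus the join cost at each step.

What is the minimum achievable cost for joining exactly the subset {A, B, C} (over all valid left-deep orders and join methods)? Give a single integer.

Selinger DP over subsets of {A,B,C}:
  {C}: scan cost=150, card=150
  {A}: scan cost=250, card=250
  {B}: scan cost=20, card=20
  {AC}: card=500; try (A,nl_idx)→1850, (C,hash)→2900, (A,merge)→3750, (C,merge)→3850, (A,hash)→4300, (A,nl)→37650 …(+1); best=1850 via (A,nl_idx)
  {AB}: card=1000; try (B,hash)→700, (A,nl_idx)→1180, (A,merge)→2390, (B,merge)→2620, (A,hash)→4040, (A,nl)→5020 …(+1); best=700 via (B,hash)
  {ABC}: card=2000; try (B,hash)→2550, (C,hash)→4100, (B,merge)→6970, (B,nl)→11850, (C,merge)→13050, (C,nl)→150700; best=2550 via (B,hash)

2550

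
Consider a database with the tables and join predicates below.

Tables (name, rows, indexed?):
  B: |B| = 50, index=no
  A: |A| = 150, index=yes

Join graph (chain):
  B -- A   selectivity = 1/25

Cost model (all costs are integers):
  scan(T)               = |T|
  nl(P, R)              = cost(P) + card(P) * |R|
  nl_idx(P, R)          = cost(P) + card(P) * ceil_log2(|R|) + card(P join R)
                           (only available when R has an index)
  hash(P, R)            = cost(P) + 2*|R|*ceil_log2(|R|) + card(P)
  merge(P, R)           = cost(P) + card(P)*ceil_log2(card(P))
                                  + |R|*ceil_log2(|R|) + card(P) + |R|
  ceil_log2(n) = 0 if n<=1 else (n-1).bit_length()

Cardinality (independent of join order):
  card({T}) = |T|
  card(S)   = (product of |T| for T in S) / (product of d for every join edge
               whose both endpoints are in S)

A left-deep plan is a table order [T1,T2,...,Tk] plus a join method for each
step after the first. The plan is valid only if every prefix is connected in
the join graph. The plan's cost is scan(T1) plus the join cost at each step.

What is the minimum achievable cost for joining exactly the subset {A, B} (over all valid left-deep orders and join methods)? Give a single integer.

Selinger DP over subsets of {A,B}:
  {B}: scan cost=50, card=50
  {A}: scan cost=150, card=150
  {AB}: card=300; try (A,nl_idx)→750, (B,hash)→900, (A,merge)→1750, (B,merge)→1850, (A,hash)→2500, (A,nl)→7550 …(+1); best=750 via (A,nl_idx)

750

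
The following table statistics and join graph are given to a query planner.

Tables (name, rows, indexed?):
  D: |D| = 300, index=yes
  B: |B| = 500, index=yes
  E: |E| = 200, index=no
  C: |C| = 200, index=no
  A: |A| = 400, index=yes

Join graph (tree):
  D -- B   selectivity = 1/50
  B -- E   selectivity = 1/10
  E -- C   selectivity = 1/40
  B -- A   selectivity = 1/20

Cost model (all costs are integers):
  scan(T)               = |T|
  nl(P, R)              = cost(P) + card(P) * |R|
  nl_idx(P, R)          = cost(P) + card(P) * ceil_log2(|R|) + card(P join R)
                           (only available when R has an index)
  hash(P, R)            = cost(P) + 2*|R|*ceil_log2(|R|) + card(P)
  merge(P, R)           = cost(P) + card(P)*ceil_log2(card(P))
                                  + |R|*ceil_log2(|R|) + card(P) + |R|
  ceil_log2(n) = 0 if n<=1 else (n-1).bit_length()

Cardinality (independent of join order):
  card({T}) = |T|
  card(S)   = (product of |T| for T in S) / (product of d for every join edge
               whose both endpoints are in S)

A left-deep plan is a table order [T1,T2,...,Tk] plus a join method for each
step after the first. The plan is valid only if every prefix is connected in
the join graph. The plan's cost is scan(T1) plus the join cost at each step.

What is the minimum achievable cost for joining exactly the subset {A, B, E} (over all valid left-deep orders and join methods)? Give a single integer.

Selinger DP over subsets of {A,B,E}:
  {B}: scan cost=500, card=500
  {E}: scan cost=200, card=200
  {A}: scan cost=400, card=400
  {BE}: card=10000; try (E,hash)→4200, (B,merge)→7000, (E,merge)→7300, (B,hash)→9400, (B,nl_idx)→12000, (B,nl)→100200 …(+1); best=4200 via (E,hash)
  {AB}: card=10000; try (A,hash)→8200, (B,merge)→9400, (A,merge)→9500, (B,hash)→9800, (B,nl_idx)→14000, (A,nl_idx)→15000 …(+2); best=8200 via (A,hash)
  {ABE}: card=200000; try (E,hash)→21400, (A,hash)→21400, (A,merge)→158200, (E,merge)→160000, (A,nl_idx)→294200, (E,nl)→2008200 …(+1); best=21400 via (E,hash)

21400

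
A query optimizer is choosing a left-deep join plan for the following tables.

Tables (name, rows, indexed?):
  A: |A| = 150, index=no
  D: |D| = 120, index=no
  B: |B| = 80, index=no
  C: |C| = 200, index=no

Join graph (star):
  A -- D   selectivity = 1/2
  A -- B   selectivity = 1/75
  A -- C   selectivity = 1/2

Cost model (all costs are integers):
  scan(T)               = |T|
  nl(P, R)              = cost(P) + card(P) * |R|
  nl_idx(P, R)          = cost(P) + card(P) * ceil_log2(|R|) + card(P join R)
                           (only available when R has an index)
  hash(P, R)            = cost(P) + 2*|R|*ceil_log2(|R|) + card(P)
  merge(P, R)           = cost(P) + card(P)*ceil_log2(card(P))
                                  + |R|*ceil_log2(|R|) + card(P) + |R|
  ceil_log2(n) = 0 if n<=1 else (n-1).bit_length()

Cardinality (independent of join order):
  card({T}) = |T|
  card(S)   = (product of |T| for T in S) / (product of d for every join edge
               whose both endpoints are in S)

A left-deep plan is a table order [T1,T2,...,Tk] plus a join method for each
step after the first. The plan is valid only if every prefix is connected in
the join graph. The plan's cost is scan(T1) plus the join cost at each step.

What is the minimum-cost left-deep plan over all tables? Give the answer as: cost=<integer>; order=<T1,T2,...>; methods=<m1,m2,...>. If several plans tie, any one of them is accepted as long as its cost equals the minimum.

Selinger DP (subsets sized 1..n):
  {A}: scan cost=150, card=150
  {D}: scan cost=120, card=120
  {B}: scan cost=80, card=80
  {C}: scan cost=200, card=200
  {AD}: card=9000; try (D,hash)→1980, (A,merge)→2430, (D,merge)→2460, (A,hash)→2640, (A,nl)→18120, (D,nl)→18150; best=1980 via (D,hash)
  {AB}: card=160; try (B,hash)→1420, (A,merge)→2070, (B,merge)→2140, (A,hash)→2560, (A,nl)→12080, (B,nl)→12150; best=1420 via (B,hash)
  {AC}: card=15000; try (A,hash)→2800, (C,merge)→3300, (A,merge)→3350, (C,hash)→3500, (C,nl)→30150, (A,nl)→30200; best=2800 via (A,hash)
  {ABD}: card=9600; try (D,hash)→3260, (D,merge)→3820, (B,hash)→12100, (D,nl)→20620, (B,merge)→137620, (B,nl)→721980; best=3260 via (D,hash)
  {ACD}: card=900000; try (C,hash)→14180, (D,hash)→19480, (C,merge)→138780, (D,merge)→228760, (C,nl)→1801980, (D,nl)→1802800; best=14180 via (C,hash)
  {ABC}: card=16000; try (C,merge)→4660, (C,hash)→4780, (B,hash)→18920, (C,nl)→33420, (B,merge)→228440, (B,nl)→1202800; best=4660 via (C,merge)
  {ABCD}: card=960000; try (C,hash)→16060, (D,hash)→22340, (C,merge)→149060, (D,merge)→245620, (B,hash)→915300, (C,nl)→1923260 …(+3); best=16060 via (C,hash)

cost=16060; order=A,B,D,C; methods=hash,hash,hash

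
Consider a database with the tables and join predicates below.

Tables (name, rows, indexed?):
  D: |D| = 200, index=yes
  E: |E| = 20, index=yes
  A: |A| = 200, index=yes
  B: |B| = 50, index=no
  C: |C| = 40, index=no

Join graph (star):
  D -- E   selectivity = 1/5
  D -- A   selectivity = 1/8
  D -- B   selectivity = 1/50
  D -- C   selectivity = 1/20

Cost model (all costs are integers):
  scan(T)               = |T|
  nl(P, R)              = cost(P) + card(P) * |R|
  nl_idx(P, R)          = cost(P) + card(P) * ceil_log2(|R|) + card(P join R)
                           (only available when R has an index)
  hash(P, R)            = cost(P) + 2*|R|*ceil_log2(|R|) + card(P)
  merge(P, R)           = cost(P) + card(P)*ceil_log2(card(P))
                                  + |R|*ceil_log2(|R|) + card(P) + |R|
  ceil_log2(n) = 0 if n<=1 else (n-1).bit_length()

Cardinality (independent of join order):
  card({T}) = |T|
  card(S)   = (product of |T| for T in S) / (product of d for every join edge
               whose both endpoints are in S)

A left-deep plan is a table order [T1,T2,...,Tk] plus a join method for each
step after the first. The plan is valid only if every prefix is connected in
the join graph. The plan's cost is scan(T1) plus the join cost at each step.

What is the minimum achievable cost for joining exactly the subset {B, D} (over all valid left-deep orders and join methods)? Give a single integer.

650

Selinger DP over subsets of {B,D}:
  {D}: scan cost=200, card=200
  {B}: scan cost=50, card=50
  {BD}: card=200; try (D,nl_idx)→650, (B,hash)→1000, (D,merge)→2200, (B,merge)→2350, (D,hash)→3300, (D,nl)→10050 …(+1); best=650 via (D,nl_idx)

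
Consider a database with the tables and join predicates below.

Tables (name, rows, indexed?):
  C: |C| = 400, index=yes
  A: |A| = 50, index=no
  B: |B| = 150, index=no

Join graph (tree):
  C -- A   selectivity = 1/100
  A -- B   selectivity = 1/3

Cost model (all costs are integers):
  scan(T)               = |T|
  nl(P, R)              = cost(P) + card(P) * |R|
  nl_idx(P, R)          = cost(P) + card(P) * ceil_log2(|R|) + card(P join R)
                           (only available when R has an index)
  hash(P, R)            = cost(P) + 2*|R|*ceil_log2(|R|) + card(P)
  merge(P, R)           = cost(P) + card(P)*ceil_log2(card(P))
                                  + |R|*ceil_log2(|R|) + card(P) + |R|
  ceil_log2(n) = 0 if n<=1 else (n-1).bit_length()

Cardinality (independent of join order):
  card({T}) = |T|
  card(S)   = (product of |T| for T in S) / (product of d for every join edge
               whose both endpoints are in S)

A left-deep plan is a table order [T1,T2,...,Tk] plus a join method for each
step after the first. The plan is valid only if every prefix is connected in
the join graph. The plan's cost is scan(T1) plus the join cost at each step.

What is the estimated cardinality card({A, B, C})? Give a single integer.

10000

Tables in S: A(50), B(150), C(400)
Edges inside S: C-A(d=100), A-B(d=3)
numerator = 50 * 150 * 400 = 3000000
denominator = 100 * 3 = 300
card(S) = 3000000 / 300 = 10000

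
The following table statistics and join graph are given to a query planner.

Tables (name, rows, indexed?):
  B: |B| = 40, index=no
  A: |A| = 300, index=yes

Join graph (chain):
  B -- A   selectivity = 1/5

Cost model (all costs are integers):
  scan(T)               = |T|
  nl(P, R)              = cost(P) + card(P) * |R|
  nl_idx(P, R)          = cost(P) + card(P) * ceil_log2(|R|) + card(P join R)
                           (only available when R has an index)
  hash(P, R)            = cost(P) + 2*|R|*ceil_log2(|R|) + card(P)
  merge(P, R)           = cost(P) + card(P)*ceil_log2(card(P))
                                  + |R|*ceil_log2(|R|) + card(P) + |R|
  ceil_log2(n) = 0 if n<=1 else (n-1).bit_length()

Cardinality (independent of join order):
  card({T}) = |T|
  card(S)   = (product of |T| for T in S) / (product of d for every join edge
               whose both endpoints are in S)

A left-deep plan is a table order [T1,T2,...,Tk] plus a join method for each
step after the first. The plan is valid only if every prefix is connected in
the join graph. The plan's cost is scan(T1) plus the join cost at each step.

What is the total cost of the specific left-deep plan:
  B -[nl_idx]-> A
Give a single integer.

2800

step 1: scan B: cost=40, card=40
step 2: join A via nl_idx
    card(P join A) = 40*300/(5) = 2400
    cost = 40 + 40*9 + 2400 = 2800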